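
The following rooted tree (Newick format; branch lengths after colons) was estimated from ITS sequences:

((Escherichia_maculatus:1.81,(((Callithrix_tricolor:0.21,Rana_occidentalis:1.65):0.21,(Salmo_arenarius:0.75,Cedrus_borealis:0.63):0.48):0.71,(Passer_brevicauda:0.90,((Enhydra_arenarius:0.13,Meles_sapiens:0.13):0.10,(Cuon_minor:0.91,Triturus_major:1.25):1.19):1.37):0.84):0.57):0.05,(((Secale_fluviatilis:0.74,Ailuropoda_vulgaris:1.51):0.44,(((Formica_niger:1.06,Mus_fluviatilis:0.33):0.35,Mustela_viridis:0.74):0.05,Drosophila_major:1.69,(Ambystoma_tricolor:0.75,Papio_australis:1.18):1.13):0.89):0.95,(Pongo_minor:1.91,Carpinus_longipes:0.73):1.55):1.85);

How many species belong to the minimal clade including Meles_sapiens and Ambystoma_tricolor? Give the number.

The MRCA of Meles_sapiens and Ambystoma_tricolor is the root, so the clade is the entire tree.
That clade contains 20 terminal taxa: Ailuropoda_vulgaris, Ambystoma_tricolor, Callithrix_tricolor, Carpinus_longipes, Cedrus_borealis, Cuon_minor, Drosophila_major, Enhydra_arenarius, Escherichia_maculatus, Formica_niger, Meles_sapiens, Mus_fluviatilis, Mustela_viridis, Papio_australis, Passer_brevicauda, Pongo_minor, Rana_occidentalis, Salmo_arenarius, Secale_fluviatilis, Triturus_major.

20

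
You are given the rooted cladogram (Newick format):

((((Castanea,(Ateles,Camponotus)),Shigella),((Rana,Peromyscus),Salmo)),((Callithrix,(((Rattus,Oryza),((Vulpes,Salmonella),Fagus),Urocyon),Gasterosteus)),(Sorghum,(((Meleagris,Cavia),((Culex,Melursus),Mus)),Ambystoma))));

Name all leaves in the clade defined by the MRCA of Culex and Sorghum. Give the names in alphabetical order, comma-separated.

Tracing Culex: it sits inside (Culex,Melursus).
Tracing Sorghum: it sits inside (Sorghum,(((Meleagris,Cavia),((Culex,Melursus),Mus)),Ambystoma)).
The smallest clade enclosing both is (Sorghum,(((Meleagris,Cavia),((Culex,Melursus),Mus)),Ambystoma)); the answer is its 7 terminal taxa in alphabetical order.

Ambystoma, Cavia, Culex, Meleagris, Melursus, Mus, Sorghum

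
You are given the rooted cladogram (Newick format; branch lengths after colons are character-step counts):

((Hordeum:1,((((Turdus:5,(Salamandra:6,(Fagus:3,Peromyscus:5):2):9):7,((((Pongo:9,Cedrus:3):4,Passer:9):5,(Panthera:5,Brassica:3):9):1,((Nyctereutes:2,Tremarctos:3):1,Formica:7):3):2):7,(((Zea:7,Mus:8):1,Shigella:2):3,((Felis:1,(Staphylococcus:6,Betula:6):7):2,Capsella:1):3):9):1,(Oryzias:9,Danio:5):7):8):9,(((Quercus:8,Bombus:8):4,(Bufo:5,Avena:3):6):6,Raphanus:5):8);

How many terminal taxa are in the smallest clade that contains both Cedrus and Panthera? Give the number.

5

The MRCA of Cedrus and Panthera is the node subtending (((Pongo,Cedrus),Passer),(Panthera,Brassica)).
That clade contains 5 terminal taxa: Brassica, Cedrus, Panthera, Passer, Pongo.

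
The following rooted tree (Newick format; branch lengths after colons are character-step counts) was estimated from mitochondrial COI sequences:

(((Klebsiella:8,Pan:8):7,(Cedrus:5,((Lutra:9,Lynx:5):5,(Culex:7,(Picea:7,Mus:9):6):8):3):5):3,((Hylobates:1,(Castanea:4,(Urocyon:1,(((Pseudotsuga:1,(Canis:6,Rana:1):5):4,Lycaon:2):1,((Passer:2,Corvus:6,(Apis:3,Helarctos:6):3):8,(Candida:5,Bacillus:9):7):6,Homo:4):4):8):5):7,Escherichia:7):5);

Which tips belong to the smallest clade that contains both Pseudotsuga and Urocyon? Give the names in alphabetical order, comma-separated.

Apis, Bacillus, Candida, Canis, Corvus, Helarctos, Homo, Lycaon, Passer, Pseudotsuga, Rana, Urocyon

Tracing Pseudotsuga: it sits inside (Pseudotsuga,(Canis,Rana)).
Tracing Urocyon: it sits inside (Urocyon,(((Pseudotsuga,(Canis,Rana)),Lycaon),((Passer,Corvus,(Apis,Helarctos)),(Candida,Bacillus)),Homo)).
The smallest clade enclosing both is (Urocyon,(((Pseudotsuga,(Canis,Rana)),Lycaon),((Passer,Corvus,(Apis,Helarctos)),(Candida,Bacillus)),Homo)); the answer is its 12 terminal taxa in alphabetical order.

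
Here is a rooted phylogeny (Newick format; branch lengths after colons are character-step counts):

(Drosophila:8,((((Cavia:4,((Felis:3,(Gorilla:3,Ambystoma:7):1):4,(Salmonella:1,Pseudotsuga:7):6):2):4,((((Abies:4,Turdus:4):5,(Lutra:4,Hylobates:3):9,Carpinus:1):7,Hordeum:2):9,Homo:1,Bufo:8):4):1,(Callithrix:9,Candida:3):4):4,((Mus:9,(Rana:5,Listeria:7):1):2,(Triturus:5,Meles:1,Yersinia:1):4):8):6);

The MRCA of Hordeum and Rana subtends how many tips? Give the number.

The MRCA of Hordeum and Rana is the node subtending ((((Cavia,((Felis,(Gorilla,Ambystoma)),(Salmonella,Pseudotsuga))),((((Abies,Turdus),(Lutra,Hylobates),Carpinus),Hordeum),Homo,Bufo)),(Callithrix,Candida)),((Mus,(Rana,Listeria)),(Triturus,Meles,Yersinia))).
That clade contains 22 terminal taxa: Abies, Ambystoma, Bufo, Callithrix, Candida, Carpinus, Cavia, Felis, Gorilla, Homo, Hordeum, Hylobates, Listeria, Lutra, Meles, Mus, Pseudotsuga, Rana, Salmonella, Triturus, Turdus, Yersinia.

22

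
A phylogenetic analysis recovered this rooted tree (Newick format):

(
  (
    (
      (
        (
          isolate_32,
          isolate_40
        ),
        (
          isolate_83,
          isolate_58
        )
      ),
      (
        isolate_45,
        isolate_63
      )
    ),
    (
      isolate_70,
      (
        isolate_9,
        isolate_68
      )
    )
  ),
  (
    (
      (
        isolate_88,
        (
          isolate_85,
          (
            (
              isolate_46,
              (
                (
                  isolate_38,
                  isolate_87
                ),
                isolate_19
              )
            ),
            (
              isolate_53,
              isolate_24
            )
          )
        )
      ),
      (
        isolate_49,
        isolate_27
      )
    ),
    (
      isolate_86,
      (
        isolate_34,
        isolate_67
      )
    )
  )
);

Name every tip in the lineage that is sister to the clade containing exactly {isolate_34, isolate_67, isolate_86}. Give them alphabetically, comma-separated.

The clade containing exactly {isolate_34, isolate_67, isolate_86} attaches to the tree at the node subtending (((isolate_88,(isolate_85,((isolate_46,((isolate_38,isolate_87),isolate_19)),(isolate_53,isolate_24)))),(isolate_49,isolate_27)),(isolate_86,(isolate_34,isolate_67))).
The other lineage descending from that same node — the sister group — is ((isolate_88,(isolate_85,((isolate_46,((isolate_38,isolate_87),isolate_19)),(isolate_53,isolate_24)))),(isolate_49,isolate_27)); its 10 tips in alphabetical order are the answer.

isolate_19, isolate_24, isolate_27, isolate_38, isolate_46, isolate_49, isolate_53, isolate_85, isolate_87, isolate_88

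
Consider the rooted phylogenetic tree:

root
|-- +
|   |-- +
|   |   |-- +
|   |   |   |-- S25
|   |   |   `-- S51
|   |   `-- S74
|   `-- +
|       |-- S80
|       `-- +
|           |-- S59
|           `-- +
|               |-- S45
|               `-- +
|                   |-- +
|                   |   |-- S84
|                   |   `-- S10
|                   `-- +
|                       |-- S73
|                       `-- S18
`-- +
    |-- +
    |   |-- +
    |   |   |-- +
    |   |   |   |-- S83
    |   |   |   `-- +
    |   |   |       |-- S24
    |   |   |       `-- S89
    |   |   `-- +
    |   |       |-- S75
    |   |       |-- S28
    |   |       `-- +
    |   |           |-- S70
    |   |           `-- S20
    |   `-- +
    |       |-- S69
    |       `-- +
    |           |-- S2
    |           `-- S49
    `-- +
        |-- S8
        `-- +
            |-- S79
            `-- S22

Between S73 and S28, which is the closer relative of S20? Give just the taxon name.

The MRCA of S20 and S28 subtends (S75,S28,(S70,S20)) (4 taxa).
The MRCA of S20 and S73 is the root, subtending the entire tree (23 taxa).
The first is nested inside the second, so S20 shares a more recent common ancestor with S28.

S28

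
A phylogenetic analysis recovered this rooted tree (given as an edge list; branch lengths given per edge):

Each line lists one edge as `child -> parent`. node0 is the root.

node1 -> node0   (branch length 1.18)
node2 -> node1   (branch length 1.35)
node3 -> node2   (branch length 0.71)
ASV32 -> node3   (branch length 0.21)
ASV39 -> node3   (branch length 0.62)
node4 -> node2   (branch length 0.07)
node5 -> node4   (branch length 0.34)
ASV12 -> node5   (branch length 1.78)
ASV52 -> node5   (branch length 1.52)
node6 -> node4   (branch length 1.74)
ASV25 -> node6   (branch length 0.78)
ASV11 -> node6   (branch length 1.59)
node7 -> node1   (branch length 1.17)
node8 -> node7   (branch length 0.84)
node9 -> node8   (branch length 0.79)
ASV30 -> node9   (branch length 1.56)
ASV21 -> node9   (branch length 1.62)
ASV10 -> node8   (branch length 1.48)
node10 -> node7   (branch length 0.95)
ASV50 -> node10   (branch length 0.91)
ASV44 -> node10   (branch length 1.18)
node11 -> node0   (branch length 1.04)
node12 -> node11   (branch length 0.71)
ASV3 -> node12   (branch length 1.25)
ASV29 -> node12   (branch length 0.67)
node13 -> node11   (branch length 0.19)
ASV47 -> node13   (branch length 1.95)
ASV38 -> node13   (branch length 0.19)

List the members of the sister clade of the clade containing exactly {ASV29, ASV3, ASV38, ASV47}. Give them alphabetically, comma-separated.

ASV10, ASV11, ASV12, ASV21, ASV25, ASV30, ASV32, ASV39, ASV44, ASV50, ASV52

The clade containing exactly {ASV29, ASV3, ASV38, ASV47} attaches directly to the root of the tree.
The other lineage descending from that same node — the sister group — is (((ASV32,ASV39),((ASV12,ASV52),(ASV25,ASV11))),(((ASV30,ASV21),ASV10),(ASV50,ASV44))); its 11 tips in alphabetical order are the answer.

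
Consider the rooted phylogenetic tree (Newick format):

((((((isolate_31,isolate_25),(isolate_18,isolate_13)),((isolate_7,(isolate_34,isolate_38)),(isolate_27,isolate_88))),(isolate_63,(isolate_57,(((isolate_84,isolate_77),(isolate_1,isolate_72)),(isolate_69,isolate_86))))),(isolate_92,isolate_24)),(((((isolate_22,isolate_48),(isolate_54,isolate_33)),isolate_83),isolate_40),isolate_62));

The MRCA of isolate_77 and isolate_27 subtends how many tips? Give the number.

17

The MRCA of isolate_77 and isolate_27 is the node subtending ((((isolate_31,isolate_25),(isolate_18,isolate_13)),((isolate_7,(isolate_34,isolate_38)),(isolate_27,isolate_88))),(isolate_63,(isolate_57,(((isolate_84,isolate_77),(isolate_1,isolate_72)),(isolate_69,isolate_86))))).
That clade contains 17 terminal taxa: isolate_1, isolate_13, isolate_18, isolate_25, isolate_27, isolate_31, isolate_34, isolate_38, isolate_57, isolate_63, isolate_69, isolate_7, isolate_72, isolate_77, isolate_84, isolate_86, isolate_88.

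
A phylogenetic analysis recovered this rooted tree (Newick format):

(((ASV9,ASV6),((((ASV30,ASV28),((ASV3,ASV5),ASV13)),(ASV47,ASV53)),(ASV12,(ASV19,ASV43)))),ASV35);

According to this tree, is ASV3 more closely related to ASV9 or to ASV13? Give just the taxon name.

The MRCA of ASV3 and ASV13 subtends ((ASV3,ASV5),ASV13) (3 taxa).
The MRCA of ASV3 and ASV9 subtends ((ASV9,ASV6),((((ASV30,ASV28),((ASV3,ASV5),ASV13)),(ASV47,ASV53)),(ASV12,(ASV19,ASV43)))) (12 taxa).
The first is nested inside the second, so ASV3 shares a more recent common ancestor with ASV13.

ASV13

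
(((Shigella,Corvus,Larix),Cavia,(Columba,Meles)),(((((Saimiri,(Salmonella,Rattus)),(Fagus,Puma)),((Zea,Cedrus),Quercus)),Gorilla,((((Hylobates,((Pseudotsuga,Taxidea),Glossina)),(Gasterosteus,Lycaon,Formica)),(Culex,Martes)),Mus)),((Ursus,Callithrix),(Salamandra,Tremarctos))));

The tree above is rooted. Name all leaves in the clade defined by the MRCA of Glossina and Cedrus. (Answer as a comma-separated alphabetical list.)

Cedrus, Culex, Fagus, Formica, Gasterosteus, Glossina, Gorilla, Hylobates, Lycaon, Martes, Mus, Pseudotsuga, Puma, Quercus, Rattus, Saimiri, Salmonella, Taxidea, Zea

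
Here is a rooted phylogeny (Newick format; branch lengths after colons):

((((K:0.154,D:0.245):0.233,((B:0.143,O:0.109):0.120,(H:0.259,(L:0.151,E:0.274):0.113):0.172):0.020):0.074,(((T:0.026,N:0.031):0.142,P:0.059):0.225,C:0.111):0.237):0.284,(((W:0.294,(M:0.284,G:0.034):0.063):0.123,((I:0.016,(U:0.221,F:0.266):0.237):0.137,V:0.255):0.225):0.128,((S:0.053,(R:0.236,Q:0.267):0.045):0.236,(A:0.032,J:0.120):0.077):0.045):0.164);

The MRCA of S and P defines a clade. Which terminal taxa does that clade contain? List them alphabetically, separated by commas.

A, B, C, D, E, F, G, H, I, J, K, L, M, N, O, P, Q, R, S, T, U, V, W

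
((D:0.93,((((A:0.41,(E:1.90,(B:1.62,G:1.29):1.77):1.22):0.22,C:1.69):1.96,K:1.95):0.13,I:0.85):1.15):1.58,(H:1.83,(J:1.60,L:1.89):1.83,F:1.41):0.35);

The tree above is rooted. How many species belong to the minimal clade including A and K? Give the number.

6

The MRCA of A and K is the node subtending (((A,(E,(B,G))),C),K).
That clade contains 6 terminal taxa: A, B, C, E, G, K.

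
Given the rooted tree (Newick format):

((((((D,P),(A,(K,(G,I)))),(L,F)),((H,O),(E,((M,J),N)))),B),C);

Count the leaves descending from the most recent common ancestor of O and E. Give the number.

6

The MRCA of O and E is the node subtending ((H,O),(E,((M,J),N))).
That clade contains 6 terminal taxa: E, H, J, M, N, O.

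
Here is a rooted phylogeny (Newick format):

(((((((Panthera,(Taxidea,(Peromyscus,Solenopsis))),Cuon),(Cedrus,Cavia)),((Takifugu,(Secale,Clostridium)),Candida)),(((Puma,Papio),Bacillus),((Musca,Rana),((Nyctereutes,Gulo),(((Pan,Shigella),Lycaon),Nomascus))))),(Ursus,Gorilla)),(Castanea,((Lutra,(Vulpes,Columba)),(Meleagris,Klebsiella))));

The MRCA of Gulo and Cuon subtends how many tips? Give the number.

The MRCA of Gulo and Cuon is the node subtending (((((Panthera,(Taxidea,(Peromyscus,Solenopsis))),Cuon),(Cedrus,Cavia)),((Takifugu,(Secale,Clostridium)),Candida)),(((Puma,Papio),Bacillus),((Musca,Rana),((Nyctereutes,Gulo),(((Pan,Shigella),Lycaon),Nomascus))))).
That clade contains 22 terminal taxa: Bacillus, Candida, Cavia, Cedrus, Clostridium, Cuon, Gulo, Lycaon, Musca, Nomascus, Nyctereutes, Pan, Panthera, Papio, Peromyscus, Puma, Rana, Secale, Shigella, Solenopsis, Takifugu, Taxidea.

22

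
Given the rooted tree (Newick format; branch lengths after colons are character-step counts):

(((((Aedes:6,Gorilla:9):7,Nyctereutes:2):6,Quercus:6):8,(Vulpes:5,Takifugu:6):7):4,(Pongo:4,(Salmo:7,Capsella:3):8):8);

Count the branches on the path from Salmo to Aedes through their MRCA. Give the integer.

The MRCA of Salmo and Aedes is the root of the tree.
From Salmo up to that node: 3 branches. From Aedes up to the same node: 5 branches. Total: 3 + 5 = 8.

8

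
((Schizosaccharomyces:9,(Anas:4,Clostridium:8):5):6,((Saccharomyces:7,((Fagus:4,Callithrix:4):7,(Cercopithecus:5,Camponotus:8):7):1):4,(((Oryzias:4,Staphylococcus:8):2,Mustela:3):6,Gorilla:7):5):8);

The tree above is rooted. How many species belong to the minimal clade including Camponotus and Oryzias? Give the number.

9

The MRCA of Camponotus and Oryzias is the node subtending ((Saccharomyces,((Fagus,Callithrix),(Cercopithecus,Camponotus))),(((Oryzias,Staphylococcus),Mustela),Gorilla)).
That clade contains 9 terminal taxa: Callithrix, Camponotus, Cercopithecus, Fagus, Gorilla, Mustela, Oryzias, Saccharomyces, Staphylococcus.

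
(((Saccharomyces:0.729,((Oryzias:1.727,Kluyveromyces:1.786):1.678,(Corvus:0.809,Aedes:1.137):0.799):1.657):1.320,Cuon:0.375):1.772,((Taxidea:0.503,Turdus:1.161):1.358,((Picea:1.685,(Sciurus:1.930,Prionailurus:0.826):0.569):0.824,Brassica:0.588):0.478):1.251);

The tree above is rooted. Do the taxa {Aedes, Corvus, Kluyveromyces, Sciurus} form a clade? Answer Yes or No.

The MRCA of the listed taxa is the root, so the smallest clade containing them is the whole tree.
That clade also contains Brassica, Cuon, Oryzias, Picea, Prionailurus, Saccharomyces, Taxidea, Turdus, which are not in the proposed group, so the group is not monophyletic.

No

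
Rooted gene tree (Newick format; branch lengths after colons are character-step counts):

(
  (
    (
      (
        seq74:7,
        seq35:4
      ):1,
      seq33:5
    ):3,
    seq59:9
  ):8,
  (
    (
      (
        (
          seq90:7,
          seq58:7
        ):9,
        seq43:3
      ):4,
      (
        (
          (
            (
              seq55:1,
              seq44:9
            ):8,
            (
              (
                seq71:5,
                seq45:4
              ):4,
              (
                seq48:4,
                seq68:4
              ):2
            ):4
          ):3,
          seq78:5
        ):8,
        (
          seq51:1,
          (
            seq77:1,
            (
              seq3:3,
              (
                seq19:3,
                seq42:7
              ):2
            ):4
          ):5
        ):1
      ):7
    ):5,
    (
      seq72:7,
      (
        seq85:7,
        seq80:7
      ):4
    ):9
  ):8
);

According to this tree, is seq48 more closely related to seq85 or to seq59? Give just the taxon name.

seq85

The MRCA of seq48 and seq85 subtends ((((seq90,seq58),seq43),((((seq55,seq44),((seq71,seq45),(seq48,seq68))),seq78),(seq51,(seq77,(seq3,(seq19,seq42)))))),(seq72,(seq85,seq80))) (18 taxa).
The MRCA of seq48 and seq59 is the root, subtending the entire tree (22 taxa).
The first is nested inside the second, so seq48 shares a more recent common ancestor with seq85.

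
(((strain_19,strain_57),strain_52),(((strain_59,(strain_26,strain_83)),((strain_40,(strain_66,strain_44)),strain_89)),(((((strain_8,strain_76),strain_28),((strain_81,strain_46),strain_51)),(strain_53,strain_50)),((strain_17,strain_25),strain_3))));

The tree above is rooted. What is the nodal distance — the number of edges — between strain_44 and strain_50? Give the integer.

9

The MRCA of strain_44 and strain_50 is the node subtending (((strain_59,(strain_26,strain_83)),((strain_40,(strain_66,strain_44)),strain_89)),(((((strain_8,strain_76),strain_28),((strain_81,strain_46),strain_51)),(strain_53,strain_50)),((strain_17,strain_25),strain_3))).
From strain_44 up to that node: 5 branches. From strain_50 up to the same node: 4 branches. Total: 5 + 4 = 9.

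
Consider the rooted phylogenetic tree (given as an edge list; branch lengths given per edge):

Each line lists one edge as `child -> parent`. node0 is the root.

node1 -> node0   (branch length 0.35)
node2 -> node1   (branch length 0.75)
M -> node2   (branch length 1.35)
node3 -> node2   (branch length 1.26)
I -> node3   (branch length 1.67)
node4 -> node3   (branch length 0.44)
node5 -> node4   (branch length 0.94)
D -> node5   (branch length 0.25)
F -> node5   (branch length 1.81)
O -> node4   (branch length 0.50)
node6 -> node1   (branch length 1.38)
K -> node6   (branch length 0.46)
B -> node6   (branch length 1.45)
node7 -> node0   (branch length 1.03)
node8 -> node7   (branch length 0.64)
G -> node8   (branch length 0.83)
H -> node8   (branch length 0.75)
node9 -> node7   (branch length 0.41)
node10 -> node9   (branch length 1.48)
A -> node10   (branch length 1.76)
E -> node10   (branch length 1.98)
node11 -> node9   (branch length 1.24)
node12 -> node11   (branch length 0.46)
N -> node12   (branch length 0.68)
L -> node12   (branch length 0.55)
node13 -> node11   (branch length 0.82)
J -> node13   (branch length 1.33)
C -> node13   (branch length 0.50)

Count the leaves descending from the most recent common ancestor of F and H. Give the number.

15

The MRCA of F and H is the root, so the clade is the entire tree.
That clade contains 15 terminal taxa: A, B, C, D, E, F, G, H, I, J, K, L, M, N, O.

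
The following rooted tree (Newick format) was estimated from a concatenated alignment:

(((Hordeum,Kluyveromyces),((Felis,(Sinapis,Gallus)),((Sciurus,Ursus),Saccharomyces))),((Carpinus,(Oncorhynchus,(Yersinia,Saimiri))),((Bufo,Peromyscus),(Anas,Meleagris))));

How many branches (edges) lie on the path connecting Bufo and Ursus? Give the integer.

The MRCA of Bufo and Ursus is the root of the tree.
From Bufo up to that node: 4 branches. From Ursus up to the same node: 5 branches. Total: 4 + 5 = 9.

9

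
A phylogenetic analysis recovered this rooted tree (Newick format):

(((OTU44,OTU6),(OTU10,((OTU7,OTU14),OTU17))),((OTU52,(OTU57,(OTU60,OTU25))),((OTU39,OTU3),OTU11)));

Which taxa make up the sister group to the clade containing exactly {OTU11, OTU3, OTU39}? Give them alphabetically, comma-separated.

OTU25, OTU52, OTU57, OTU60

The clade containing exactly {OTU11, OTU3, OTU39} attaches to the tree at the node subtending ((OTU52,(OTU57,(OTU60,OTU25))),((OTU39,OTU3),OTU11)).
The other lineage descending from that same node — the sister group — is (OTU52,(OTU57,(OTU60,OTU25))); its 4 tips in alphabetical order are the answer.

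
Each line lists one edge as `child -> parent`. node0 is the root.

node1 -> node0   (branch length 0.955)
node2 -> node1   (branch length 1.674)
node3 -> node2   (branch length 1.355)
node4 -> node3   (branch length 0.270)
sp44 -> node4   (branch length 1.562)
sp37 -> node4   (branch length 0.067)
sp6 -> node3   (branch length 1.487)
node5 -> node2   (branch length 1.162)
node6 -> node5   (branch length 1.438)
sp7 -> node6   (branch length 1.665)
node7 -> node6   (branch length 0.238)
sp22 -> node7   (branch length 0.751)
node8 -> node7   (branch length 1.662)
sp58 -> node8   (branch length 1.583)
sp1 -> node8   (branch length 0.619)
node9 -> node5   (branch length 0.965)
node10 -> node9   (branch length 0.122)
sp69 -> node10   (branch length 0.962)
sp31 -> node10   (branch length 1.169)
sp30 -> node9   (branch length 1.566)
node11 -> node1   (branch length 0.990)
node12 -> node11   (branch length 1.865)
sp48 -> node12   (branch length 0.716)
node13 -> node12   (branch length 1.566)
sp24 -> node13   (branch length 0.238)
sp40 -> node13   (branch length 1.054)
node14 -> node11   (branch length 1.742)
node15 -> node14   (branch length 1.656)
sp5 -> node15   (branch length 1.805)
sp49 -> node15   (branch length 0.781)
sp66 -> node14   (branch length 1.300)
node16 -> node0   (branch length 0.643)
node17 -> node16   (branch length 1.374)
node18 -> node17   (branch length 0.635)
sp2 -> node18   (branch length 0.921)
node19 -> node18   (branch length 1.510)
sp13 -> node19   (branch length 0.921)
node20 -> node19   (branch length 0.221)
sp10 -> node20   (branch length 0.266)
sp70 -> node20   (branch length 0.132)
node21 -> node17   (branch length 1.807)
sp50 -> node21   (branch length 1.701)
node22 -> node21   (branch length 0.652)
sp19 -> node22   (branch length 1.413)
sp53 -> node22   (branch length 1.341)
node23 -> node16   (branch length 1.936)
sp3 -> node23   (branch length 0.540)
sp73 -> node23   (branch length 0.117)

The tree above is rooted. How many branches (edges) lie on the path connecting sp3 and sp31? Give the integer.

The MRCA of sp3 and sp31 is the root of the tree.
From sp3 up to that node: 3 branches. From sp31 up to the same node: 6 branches. Total: 3 + 6 = 9.

9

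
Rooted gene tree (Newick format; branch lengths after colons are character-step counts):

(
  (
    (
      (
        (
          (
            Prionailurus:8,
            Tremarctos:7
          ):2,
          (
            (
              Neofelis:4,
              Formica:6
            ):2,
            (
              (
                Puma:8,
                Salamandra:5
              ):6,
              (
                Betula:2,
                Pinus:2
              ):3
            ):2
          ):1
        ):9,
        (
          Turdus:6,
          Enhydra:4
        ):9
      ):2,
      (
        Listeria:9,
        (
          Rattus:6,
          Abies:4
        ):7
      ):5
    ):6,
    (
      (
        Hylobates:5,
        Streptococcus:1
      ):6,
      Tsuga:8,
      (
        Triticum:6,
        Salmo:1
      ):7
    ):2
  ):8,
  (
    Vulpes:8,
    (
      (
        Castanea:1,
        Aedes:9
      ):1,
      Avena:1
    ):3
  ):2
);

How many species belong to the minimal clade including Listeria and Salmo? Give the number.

18

The MRCA of Listeria and Salmo is the node subtending (((((Prionailurus,Tremarctos),((Neofelis,Formica),((Puma,Salamandra),(Betula,Pinus)))),(Turdus,Enhydra)),(Listeria,(Rattus,Abies))),((Hylobates,Streptococcus),Tsuga,(Triticum,Salmo))).
That clade contains 18 terminal taxa: Abies, Betula, Enhydra, Formica, Hylobates, Listeria, Neofelis, Pinus, Prionailurus, Puma, Rattus, Salamandra, Salmo, Streptococcus, Tremarctos, Triticum, Tsuga, Turdus.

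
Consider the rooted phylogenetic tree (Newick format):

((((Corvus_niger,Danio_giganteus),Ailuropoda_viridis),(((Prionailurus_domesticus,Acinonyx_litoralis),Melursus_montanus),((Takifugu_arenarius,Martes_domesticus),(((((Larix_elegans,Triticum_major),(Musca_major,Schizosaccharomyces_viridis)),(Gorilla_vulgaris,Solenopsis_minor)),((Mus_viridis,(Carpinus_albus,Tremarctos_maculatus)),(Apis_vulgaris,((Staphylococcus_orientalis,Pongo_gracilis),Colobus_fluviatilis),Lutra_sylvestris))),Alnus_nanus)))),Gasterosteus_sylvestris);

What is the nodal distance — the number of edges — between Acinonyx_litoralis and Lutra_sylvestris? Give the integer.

The MRCA of Acinonyx_litoralis and Lutra_sylvestris is the node subtending (((Prionailurus_domesticus,Acinonyx_litoralis),Melursus_montanus),((Takifugu_arenarius,Martes_domesticus),(((((Larix_elegans,Triticum_major),(Musca_major,Schizosaccharomyces_viridis)),(Gorilla_vulgaris,Solenopsis_minor)),((Mus_viridis,(Carpinus_albus,Tremarctos_maculatus)),(Apis_vulgaris,((Staphylococcus_orientalis,Pongo_gracilis),Colobus_fluviatilis),Lutra_sylvestris))),Alnus_nanus))).
From Acinonyx_litoralis up to that node: 3 branches. From Lutra_sylvestris up to the same node: 6 branches. Total: 3 + 6 = 9.

9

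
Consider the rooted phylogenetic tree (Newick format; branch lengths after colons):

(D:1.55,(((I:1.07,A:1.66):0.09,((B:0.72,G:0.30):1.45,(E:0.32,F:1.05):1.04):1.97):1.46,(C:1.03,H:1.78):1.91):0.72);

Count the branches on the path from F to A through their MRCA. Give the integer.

5

The MRCA of F and A is the node subtending ((I,A),((B,G),(E,F))).
From F up to that node: 3 branches. From A up to the same node: 2 branches. Total: 3 + 2 = 5.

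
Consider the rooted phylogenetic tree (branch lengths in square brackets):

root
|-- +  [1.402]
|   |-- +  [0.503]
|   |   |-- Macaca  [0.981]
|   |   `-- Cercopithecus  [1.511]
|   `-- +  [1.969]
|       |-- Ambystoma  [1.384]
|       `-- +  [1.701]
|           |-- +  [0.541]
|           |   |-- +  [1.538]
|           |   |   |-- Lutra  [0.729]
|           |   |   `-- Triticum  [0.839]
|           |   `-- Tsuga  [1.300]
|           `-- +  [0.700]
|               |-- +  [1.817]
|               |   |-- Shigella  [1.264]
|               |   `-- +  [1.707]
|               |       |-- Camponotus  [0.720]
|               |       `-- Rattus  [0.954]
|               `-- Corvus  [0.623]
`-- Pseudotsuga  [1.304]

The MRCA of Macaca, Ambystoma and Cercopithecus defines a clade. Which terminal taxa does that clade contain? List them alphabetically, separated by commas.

Tracing Macaca: it sits inside (Macaca,Cercopithecus).
Tracing Ambystoma: it sits inside (Ambystoma,(((Lutra,Triticum),Tsuga),((Shigella,(Camponotus,Rattus)),Corvus))).
Tracing Cercopithecus: it sits inside (Macaca,Cercopithecus).
The smallest clade enclosing all 3 is ((Macaca,Cercopithecus),(Ambystoma,(((Lutra,Triticum),Tsuga),((Shigella,(Camponotus,Rattus)),Corvus)))); the answer is its 10 terminal taxa in alphabetical order.

Ambystoma, Camponotus, Cercopithecus, Corvus, Lutra, Macaca, Rattus, Shigella, Triticum, Tsuga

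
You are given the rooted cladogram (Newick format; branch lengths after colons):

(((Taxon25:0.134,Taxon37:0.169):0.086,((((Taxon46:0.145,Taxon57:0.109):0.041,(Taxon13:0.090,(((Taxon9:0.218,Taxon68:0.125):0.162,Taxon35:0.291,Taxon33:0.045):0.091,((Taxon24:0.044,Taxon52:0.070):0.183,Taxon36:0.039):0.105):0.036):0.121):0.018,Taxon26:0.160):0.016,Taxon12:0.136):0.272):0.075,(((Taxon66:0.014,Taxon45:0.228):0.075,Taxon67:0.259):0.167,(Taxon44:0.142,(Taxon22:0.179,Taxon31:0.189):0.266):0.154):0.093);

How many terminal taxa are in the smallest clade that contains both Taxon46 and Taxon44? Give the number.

The MRCA of Taxon46 and Taxon44 is the root, so the clade is the entire tree.
That clade contains 20 terminal taxa: Taxon12, Taxon13, Taxon22, Taxon24, Taxon25, Taxon26, Taxon31, Taxon33, Taxon35, Taxon36, Taxon37, Taxon44, Taxon45, Taxon46, Taxon52, Taxon57, Taxon66, Taxon67, Taxon68, Taxon9.

20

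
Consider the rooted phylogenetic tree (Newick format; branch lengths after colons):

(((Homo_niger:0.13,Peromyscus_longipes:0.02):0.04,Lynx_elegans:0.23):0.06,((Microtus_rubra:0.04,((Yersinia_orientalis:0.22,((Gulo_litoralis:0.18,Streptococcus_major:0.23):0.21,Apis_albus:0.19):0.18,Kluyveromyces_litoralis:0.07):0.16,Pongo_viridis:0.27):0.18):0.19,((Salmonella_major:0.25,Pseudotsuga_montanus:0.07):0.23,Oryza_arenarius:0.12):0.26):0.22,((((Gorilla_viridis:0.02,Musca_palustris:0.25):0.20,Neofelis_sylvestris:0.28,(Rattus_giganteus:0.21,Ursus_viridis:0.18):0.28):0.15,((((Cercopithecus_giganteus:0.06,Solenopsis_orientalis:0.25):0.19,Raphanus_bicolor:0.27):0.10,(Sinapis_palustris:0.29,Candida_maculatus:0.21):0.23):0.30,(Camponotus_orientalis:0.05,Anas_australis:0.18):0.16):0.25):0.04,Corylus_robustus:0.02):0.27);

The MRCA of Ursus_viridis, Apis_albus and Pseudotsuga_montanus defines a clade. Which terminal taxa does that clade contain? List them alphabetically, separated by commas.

Tracing Ursus_viridis: it sits inside (Rattus_giganteus,Ursus_viridis).
Tracing Apis_albus: it sits inside ((Gulo_litoralis,Streptococcus_major),Apis_albus).
Tracing Pseudotsuga_montanus: it sits inside (Salmonella_major,Pseudotsuga_montanus).
The smallest clade enclosing all 3 is the whole tree (their MRCA is the root), so the answer is all 26 tips in alphabetical order.

Anas_australis, Apis_albus, Camponotus_orientalis, Candida_maculatus, Cercopithecus_giganteus, Corylus_robustus, Gorilla_viridis, Gulo_litoralis, Homo_niger, Kluyveromyces_litoralis, Lynx_elegans, Microtus_rubra, Musca_palustris, Neofelis_sylvestris, Oryza_arenarius, Peromyscus_longipes, Pongo_viridis, Pseudotsuga_montanus, Raphanus_bicolor, Rattus_giganteus, Salmonella_major, Sinapis_palustris, Solenopsis_orientalis, Streptococcus_major, Ursus_viridis, Yersinia_orientalis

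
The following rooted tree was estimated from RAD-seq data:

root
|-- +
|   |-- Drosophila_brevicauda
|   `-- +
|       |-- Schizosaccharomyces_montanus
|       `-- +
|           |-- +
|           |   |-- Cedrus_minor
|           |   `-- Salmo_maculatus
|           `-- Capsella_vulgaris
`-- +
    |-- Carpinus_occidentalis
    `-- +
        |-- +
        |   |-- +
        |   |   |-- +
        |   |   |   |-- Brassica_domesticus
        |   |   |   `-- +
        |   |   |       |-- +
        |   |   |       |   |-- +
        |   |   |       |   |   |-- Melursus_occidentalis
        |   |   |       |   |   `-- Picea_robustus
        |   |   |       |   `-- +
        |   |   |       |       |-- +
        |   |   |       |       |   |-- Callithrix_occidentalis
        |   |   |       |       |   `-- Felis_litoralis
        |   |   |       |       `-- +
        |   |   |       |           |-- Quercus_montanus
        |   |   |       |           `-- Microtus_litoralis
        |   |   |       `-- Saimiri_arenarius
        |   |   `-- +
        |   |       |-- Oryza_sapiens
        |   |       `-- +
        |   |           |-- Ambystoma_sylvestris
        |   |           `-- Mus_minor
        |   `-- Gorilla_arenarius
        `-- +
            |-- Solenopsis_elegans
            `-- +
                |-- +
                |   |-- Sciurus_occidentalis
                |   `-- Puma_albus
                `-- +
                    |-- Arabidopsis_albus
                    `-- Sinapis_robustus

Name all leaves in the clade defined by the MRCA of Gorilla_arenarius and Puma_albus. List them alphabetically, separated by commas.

Ambystoma_sylvestris, Arabidopsis_albus, Brassica_domesticus, Callithrix_occidentalis, Felis_litoralis, Gorilla_arenarius, Melursus_occidentalis, Microtus_litoralis, Mus_minor, Oryza_sapiens, Picea_robustus, Puma_albus, Quercus_montanus, Saimiri_arenarius, Sciurus_occidentalis, Sinapis_robustus, Solenopsis_elegans

Tracing Gorilla_arenarius: it sits inside (((Brassica_domesticus,(((Melursus_occidentalis,Picea_robustus),((Callithrix_occidentalis,Felis_litoralis),(Quercus_montanus,Microtus_litoralis))),Saimiri_arenarius)),(Oryza_sapiens,(Ambystoma_sylvestris,Mus_minor))),Gorilla_arenarius).
Tracing Puma_albus: it sits inside (Sciurus_occidentalis,Puma_albus).
The smallest clade enclosing both is ((((Brassica_domesticus,(((Melursus_occidentalis,Picea_robustus),((Callithrix_occidentalis,Felis_litoralis),(Quercus_montanus,Microtus_litoralis))),Saimiri_arenarius)),(Oryza_sapiens,(Ambystoma_sylvestris,Mus_minor))),Gorilla_arenarius),(Solenopsis_elegans,((Sciurus_occidentalis,Puma_albus),(Arabidopsis_albus,Sinapis_robustus)))); the answer is its 17 terminal taxa in alphabetical order.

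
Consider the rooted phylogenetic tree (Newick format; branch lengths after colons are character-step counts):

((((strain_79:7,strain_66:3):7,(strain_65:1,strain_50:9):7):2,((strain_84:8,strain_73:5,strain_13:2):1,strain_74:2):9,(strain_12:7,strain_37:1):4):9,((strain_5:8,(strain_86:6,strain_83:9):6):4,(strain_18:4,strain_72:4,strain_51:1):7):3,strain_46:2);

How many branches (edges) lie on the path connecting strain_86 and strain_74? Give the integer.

The MRCA of strain_86 and strain_74 is the root of the tree.
From strain_86 up to that node: 4 branches. From strain_74 up to the same node: 3 branches. Total: 4 + 3 = 7.

7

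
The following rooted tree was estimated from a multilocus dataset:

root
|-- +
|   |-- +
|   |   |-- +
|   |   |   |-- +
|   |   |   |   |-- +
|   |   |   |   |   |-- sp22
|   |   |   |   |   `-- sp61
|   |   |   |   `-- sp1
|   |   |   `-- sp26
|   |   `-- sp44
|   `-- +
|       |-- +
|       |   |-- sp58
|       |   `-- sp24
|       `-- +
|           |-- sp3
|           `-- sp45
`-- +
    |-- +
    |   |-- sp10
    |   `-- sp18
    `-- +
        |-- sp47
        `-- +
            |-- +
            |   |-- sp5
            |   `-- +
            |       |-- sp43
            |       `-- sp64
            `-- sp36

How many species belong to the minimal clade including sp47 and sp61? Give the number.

The MRCA of sp47 and sp61 is the root, so the clade is the entire tree.
That clade contains 16 terminal taxa: sp1, sp10, sp18, sp22, sp24, sp26, sp3, sp36, sp43, sp44, sp45, sp47, sp5, sp58, sp61, sp64.

16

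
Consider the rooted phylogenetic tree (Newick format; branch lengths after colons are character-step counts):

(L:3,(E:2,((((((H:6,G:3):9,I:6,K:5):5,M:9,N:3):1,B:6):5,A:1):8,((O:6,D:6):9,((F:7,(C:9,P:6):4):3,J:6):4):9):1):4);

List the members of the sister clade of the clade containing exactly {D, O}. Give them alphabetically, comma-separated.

C, F, J, P

The clade containing exactly {D, O} attaches to the tree at the node subtending ((O,D),((F,(C,P)),J)).
The other lineage descending from that same node — the sister group — is ((F,(C,P)),J); its 4 tips in alphabetical order are the answer.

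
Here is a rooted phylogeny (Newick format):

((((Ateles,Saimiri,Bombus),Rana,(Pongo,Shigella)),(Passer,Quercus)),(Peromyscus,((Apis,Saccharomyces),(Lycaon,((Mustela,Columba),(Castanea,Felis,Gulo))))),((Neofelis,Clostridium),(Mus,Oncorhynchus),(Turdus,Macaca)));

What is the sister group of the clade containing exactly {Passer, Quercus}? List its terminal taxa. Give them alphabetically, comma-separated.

Ateles, Bombus, Pongo, Rana, Saimiri, Shigella

The clade containing exactly {Passer, Quercus} attaches to the tree at the node subtending (((Ateles,Saimiri,Bombus),Rana,(Pongo,Shigella)),(Passer,Quercus)).
The other lineage descending from that same node — the sister group — is ((Ateles,Saimiri,Bombus),Rana,(Pongo,Shigella)); its 6 tips in alphabetical order are the answer.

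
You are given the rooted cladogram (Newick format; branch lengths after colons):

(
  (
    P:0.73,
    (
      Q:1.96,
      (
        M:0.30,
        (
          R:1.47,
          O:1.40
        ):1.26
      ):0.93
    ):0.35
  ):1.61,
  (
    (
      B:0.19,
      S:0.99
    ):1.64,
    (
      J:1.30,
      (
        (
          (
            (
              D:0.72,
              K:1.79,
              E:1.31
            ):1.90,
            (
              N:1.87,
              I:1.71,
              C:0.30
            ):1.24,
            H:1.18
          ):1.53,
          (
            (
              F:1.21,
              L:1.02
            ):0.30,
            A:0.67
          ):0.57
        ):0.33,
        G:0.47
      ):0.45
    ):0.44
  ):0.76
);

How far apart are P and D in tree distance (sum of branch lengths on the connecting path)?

8.47

The path runs P → … → MRCA → … → D; the MRCA is the root of the tree.
Branch lengths along that path: 0.73 + 1.61 + 0.76 + 0.44 + 0.45 + 0.33 + 1.53 + 1.90 + 0.72 = 8.47.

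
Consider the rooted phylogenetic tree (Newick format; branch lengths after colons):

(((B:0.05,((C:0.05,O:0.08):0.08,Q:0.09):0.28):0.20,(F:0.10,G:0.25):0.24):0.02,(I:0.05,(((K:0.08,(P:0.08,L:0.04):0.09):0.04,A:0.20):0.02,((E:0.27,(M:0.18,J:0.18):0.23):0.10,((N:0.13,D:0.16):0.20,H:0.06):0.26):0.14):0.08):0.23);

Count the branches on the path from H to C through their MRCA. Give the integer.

The MRCA of H and C is the root of the tree.
From H up to that node: 5 branches. From C up to the same node: 5 branches. Total: 5 + 5 = 10.

10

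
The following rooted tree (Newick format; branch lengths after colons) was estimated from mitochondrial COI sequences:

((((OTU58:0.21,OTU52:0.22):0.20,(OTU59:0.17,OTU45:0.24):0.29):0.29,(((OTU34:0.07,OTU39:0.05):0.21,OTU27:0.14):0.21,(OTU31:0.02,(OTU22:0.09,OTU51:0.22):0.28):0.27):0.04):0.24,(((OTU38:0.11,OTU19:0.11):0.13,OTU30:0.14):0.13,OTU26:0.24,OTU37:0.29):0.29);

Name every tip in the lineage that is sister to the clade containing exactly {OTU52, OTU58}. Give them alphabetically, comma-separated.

The clade containing exactly {OTU52, OTU58} attaches to the tree at the node subtending ((OTU58,OTU52),(OTU59,OTU45)).
The other lineage descending from that same node — the sister group — is (OTU59,OTU45); its 2 tips in alphabetical order are the answer.

OTU45, OTU59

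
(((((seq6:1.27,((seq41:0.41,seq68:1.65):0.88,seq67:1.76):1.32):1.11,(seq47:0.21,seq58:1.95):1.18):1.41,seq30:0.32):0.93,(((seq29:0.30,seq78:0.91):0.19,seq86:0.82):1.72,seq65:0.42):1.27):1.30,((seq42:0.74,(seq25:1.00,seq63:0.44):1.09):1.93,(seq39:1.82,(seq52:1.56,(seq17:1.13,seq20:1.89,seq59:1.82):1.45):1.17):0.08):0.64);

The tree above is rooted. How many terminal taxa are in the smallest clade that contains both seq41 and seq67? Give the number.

3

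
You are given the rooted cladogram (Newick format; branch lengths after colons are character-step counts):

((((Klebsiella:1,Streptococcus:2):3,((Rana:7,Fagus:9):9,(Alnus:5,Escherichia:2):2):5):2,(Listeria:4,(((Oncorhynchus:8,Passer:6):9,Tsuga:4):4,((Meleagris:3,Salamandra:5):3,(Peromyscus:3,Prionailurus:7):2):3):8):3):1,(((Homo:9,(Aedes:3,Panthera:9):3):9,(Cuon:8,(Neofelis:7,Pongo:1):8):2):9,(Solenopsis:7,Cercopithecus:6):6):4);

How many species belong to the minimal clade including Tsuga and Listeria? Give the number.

8

The MRCA of Tsuga and Listeria is the node subtending (Listeria,(((Oncorhynchus,Passer),Tsuga),((Meleagris,Salamandra),(Peromyscus,Prionailurus)))).
That clade contains 8 terminal taxa: Listeria, Meleagris, Oncorhynchus, Passer, Peromyscus, Prionailurus, Salamandra, Tsuga.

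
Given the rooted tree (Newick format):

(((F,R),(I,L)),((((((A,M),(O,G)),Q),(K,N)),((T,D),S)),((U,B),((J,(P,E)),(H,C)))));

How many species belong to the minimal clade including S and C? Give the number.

17

The MRCA of S and C is the node subtending ((((((A,M),(O,G)),Q),(K,N)),((T,D),S)),((U,B),((J,(P,E)),(H,C)))).
That clade contains 17 terminal taxa: A, B, C, D, E, G, H, J, K, M, N, O, P, Q, S, T, U.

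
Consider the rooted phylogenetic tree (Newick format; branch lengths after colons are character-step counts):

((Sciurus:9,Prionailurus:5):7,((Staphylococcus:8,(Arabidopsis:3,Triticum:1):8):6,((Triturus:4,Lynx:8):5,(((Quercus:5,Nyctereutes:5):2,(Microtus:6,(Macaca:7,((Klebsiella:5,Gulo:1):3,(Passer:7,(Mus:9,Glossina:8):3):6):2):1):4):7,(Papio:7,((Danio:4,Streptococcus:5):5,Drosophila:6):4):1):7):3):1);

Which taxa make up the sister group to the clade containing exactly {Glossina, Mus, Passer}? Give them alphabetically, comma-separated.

The clade containing exactly {Glossina, Mus, Passer} attaches to the tree at the node subtending ((Klebsiella,Gulo),(Passer,(Mus,Glossina))).
The other lineage descending from that same node — the sister group — is (Klebsiella,Gulo); its 2 tips in alphabetical order are the answer.

Gulo, Klebsiella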